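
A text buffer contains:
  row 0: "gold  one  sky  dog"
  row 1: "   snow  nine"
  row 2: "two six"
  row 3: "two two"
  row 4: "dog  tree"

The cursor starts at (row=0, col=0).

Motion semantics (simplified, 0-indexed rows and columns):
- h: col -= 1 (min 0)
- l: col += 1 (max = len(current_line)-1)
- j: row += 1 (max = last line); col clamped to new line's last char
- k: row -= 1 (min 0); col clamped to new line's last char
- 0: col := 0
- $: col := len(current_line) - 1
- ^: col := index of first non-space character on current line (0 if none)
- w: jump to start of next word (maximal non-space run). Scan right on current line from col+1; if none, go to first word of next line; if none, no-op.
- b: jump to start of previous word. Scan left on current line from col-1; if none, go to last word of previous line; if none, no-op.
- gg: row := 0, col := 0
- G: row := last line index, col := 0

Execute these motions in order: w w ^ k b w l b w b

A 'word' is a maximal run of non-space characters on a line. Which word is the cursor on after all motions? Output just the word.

Answer: one

Derivation:
After 1 (w): row=0 col=6 char='o'
After 2 (w): row=0 col=11 char='s'
After 3 (^): row=0 col=0 char='g'
After 4 (k): row=0 col=0 char='g'
After 5 (b): row=0 col=0 char='g'
After 6 (w): row=0 col=6 char='o'
After 7 (l): row=0 col=7 char='n'
After 8 (b): row=0 col=6 char='o'
After 9 (w): row=0 col=11 char='s'
After 10 (b): row=0 col=6 char='o'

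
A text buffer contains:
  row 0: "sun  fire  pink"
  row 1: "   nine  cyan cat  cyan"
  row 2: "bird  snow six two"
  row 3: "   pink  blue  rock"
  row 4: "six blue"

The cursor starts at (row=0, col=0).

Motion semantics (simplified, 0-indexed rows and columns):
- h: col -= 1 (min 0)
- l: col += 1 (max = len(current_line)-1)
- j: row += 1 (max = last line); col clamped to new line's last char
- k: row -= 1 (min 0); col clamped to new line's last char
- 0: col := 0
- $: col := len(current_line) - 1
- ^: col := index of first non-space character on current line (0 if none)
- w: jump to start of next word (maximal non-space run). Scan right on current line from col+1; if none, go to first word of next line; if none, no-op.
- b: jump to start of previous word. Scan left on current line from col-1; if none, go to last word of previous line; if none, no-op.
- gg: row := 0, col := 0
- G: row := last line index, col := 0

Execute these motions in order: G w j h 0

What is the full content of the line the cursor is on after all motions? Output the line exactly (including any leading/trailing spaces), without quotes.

After 1 (G): row=4 col=0 char='s'
After 2 (w): row=4 col=4 char='b'
After 3 (j): row=4 col=4 char='b'
After 4 (h): row=4 col=3 char='_'
After 5 (0): row=4 col=0 char='s'

Answer: six blue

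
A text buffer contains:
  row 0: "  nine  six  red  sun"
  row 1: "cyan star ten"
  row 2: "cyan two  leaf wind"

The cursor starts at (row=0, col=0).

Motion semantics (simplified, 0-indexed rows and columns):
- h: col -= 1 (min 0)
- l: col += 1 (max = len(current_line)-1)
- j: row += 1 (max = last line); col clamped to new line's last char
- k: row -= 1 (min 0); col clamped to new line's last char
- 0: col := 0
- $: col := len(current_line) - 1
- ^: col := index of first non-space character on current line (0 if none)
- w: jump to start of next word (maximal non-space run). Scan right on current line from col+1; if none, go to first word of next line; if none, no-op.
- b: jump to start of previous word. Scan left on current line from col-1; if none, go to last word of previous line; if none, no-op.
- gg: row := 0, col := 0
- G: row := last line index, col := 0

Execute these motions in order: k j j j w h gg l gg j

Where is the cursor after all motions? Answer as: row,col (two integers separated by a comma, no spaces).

After 1 (k): row=0 col=0 char='_'
After 2 (j): row=1 col=0 char='c'
After 3 (j): row=2 col=0 char='c'
After 4 (j): row=2 col=0 char='c'
After 5 (w): row=2 col=5 char='t'
After 6 (h): row=2 col=4 char='_'
After 7 (gg): row=0 col=0 char='_'
After 8 (l): row=0 col=1 char='_'
After 9 (gg): row=0 col=0 char='_'
After 10 (j): row=1 col=0 char='c'

Answer: 1,0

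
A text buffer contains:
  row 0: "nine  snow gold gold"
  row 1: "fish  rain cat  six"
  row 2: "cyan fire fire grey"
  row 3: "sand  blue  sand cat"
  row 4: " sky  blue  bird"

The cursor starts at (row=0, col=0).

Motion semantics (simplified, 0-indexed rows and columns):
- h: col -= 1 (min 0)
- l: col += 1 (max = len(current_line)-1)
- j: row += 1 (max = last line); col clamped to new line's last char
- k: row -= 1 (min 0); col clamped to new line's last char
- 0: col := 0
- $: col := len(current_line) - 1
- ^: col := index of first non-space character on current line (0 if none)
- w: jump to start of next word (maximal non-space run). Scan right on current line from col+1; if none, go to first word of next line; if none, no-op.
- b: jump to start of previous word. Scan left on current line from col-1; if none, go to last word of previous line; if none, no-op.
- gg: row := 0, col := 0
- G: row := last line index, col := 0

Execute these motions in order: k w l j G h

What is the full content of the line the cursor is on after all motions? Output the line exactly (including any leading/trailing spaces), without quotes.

After 1 (k): row=0 col=0 char='n'
After 2 (w): row=0 col=6 char='s'
After 3 (l): row=0 col=7 char='n'
After 4 (j): row=1 col=7 char='a'
After 5 (G): row=4 col=0 char='_'
After 6 (h): row=4 col=0 char='_'

Answer:  sky  blue  bird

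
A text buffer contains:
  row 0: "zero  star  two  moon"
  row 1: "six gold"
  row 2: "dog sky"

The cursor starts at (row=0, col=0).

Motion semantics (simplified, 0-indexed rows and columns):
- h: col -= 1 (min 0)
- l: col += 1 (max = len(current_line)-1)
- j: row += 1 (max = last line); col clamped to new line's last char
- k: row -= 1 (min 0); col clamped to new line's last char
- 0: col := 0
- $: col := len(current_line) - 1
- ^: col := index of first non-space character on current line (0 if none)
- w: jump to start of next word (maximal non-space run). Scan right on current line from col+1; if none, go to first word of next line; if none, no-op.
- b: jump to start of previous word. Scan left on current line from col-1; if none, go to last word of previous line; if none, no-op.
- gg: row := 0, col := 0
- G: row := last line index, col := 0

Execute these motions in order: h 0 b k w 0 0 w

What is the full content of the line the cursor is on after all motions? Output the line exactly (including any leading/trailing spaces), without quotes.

After 1 (h): row=0 col=0 char='z'
After 2 (0): row=0 col=0 char='z'
After 3 (b): row=0 col=0 char='z'
After 4 (k): row=0 col=0 char='z'
After 5 (w): row=0 col=6 char='s'
After 6 (0): row=0 col=0 char='z'
After 7 (0): row=0 col=0 char='z'
After 8 (w): row=0 col=6 char='s'

Answer: zero  star  two  moon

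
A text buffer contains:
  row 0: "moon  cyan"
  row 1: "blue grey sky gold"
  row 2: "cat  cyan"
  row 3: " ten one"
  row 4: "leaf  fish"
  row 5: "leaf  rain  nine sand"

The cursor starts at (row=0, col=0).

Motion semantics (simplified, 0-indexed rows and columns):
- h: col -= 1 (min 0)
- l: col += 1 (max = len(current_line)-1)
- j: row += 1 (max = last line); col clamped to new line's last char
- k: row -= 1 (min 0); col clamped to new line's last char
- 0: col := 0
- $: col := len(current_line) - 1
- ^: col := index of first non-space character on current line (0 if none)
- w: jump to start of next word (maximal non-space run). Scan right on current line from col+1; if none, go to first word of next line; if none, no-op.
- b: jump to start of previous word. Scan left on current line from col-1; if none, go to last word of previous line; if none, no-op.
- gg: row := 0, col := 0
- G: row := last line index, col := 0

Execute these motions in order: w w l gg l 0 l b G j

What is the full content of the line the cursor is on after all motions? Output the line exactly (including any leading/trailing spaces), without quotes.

After 1 (w): row=0 col=6 char='c'
After 2 (w): row=1 col=0 char='b'
After 3 (l): row=1 col=1 char='l'
After 4 (gg): row=0 col=0 char='m'
After 5 (l): row=0 col=1 char='o'
After 6 (0): row=0 col=0 char='m'
After 7 (l): row=0 col=1 char='o'
After 8 (b): row=0 col=0 char='m'
After 9 (G): row=5 col=0 char='l'
After 10 (j): row=5 col=0 char='l'

Answer: leaf  rain  nine sand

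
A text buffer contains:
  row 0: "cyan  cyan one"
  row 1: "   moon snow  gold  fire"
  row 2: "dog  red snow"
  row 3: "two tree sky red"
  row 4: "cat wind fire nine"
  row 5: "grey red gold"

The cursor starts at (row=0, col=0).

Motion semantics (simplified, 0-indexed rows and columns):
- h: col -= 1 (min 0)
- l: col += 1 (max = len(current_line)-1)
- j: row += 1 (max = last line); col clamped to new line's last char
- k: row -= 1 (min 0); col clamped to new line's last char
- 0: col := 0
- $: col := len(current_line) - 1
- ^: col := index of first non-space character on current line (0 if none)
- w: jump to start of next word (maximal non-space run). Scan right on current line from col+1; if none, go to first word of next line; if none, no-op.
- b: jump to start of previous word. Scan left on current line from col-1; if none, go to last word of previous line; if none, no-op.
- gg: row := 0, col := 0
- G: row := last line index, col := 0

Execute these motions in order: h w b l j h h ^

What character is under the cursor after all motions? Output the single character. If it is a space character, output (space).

After 1 (h): row=0 col=0 char='c'
After 2 (w): row=0 col=6 char='c'
After 3 (b): row=0 col=0 char='c'
After 4 (l): row=0 col=1 char='y'
After 5 (j): row=1 col=1 char='_'
After 6 (h): row=1 col=0 char='_'
After 7 (h): row=1 col=0 char='_'
After 8 (^): row=1 col=3 char='m'

Answer: m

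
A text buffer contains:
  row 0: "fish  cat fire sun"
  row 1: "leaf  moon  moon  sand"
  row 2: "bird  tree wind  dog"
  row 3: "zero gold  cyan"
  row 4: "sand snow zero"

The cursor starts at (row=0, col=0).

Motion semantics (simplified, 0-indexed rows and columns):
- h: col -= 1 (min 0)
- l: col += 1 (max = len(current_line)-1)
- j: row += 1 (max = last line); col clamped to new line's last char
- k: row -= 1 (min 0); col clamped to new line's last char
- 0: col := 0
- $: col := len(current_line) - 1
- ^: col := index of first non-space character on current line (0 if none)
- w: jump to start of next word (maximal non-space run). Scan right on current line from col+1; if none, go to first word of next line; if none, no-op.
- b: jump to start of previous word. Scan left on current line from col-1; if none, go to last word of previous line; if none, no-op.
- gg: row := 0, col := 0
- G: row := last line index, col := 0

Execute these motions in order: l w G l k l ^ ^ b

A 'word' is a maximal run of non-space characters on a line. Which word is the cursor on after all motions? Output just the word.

After 1 (l): row=0 col=1 char='i'
After 2 (w): row=0 col=6 char='c'
After 3 (G): row=4 col=0 char='s'
After 4 (l): row=4 col=1 char='a'
After 5 (k): row=3 col=1 char='e'
After 6 (l): row=3 col=2 char='r'
After 7 (^): row=3 col=0 char='z'
After 8 (^): row=3 col=0 char='z'
After 9 (b): row=2 col=17 char='d'

Answer: dog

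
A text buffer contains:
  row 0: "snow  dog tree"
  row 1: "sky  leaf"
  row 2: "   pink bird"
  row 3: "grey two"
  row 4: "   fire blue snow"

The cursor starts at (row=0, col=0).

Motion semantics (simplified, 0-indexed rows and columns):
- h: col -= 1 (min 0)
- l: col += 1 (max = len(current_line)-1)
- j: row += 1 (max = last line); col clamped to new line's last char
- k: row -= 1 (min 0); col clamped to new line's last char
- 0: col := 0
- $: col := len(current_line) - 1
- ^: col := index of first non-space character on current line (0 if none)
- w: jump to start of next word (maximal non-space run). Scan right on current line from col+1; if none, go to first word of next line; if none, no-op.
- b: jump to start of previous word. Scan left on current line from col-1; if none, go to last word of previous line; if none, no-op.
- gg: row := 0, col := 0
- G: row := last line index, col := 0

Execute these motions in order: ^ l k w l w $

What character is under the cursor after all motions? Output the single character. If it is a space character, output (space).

Answer: e

Derivation:
After 1 (^): row=0 col=0 char='s'
After 2 (l): row=0 col=1 char='n'
After 3 (k): row=0 col=1 char='n'
After 4 (w): row=0 col=6 char='d'
After 5 (l): row=0 col=7 char='o'
After 6 (w): row=0 col=10 char='t'
After 7 ($): row=0 col=13 char='e'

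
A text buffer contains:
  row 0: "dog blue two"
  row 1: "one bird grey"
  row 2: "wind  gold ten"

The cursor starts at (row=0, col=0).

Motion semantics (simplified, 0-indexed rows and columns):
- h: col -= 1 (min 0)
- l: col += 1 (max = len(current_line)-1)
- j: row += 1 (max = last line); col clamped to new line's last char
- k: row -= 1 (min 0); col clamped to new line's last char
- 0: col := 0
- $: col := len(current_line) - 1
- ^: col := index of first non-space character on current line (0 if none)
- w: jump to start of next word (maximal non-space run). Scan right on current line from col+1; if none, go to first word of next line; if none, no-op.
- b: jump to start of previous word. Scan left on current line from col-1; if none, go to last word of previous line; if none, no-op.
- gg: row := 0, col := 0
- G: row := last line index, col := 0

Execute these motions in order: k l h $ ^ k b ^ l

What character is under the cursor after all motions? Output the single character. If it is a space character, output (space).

After 1 (k): row=0 col=0 char='d'
After 2 (l): row=0 col=1 char='o'
After 3 (h): row=0 col=0 char='d'
After 4 ($): row=0 col=11 char='o'
After 5 (^): row=0 col=0 char='d'
After 6 (k): row=0 col=0 char='d'
After 7 (b): row=0 col=0 char='d'
After 8 (^): row=0 col=0 char='d'
After 9 (l): row=0 col=1 char='o'

Answer: o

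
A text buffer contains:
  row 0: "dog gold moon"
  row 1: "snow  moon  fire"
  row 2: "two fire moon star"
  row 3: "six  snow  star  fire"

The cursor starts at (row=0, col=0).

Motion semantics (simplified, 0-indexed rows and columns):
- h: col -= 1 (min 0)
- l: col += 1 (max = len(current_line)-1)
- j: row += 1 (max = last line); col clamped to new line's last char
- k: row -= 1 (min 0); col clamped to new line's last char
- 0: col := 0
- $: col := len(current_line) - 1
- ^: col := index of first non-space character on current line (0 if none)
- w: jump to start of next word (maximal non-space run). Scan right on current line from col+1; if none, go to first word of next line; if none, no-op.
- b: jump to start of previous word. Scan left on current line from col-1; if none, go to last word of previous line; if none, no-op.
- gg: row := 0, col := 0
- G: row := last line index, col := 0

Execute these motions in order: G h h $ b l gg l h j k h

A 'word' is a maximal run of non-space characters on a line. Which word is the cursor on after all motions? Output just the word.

After 1 (G): row=3 col=0 char='s'
After 2 (h): row=3 col=0 char='s'
After 3 (h): row=3 col=0 char='s'
After 4 ($): row=3 col=20 char='e'
After 5 (b): row=3 col=17 char='f'
After 6 (l): row=3 col=18 char='i'
After 7 (gg): row=0 col=0 char='d'
After 8 (l): row=0 col=1 char='o'
After 9 (h): row=0 col=0 char='d'
After 10 (j): row=1 col=0 char='s'
After 11 (k): row=0 col=0 char='d'
After 12 (h): row=0 col=0 char='d'

Answer: dog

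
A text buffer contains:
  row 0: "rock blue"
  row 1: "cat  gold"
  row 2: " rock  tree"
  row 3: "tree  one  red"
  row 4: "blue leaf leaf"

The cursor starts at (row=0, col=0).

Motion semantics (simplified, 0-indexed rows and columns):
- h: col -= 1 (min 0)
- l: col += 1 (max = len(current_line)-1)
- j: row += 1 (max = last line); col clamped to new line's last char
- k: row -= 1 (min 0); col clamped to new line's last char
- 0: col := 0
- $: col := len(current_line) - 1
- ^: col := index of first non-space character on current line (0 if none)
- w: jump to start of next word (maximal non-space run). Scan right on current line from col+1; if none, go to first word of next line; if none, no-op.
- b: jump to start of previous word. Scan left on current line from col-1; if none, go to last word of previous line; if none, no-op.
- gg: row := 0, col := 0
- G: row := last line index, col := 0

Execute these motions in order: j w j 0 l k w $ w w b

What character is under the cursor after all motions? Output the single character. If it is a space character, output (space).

After 1 (j): row=1 col=0 char='c'
After 2 (w): row=1 col=5 char='g'
After 3 (j): row=2 col=5 char='_'
After 4 (0): row=2 col=0 char='_'
After 5 (l): row=2 col=1 char='r'
After 6 (k): row=1 col=1 char='a'
After 7 (w): row=1 col=5 char='g'
After 8 ($): row=1 col=8 char='d'
After 9 (w): row=2 col=1 char='r'
After 10 (w): row=2 col=7 char='t'
After 11 (b): row=2 col=1 char='r'

Answer: r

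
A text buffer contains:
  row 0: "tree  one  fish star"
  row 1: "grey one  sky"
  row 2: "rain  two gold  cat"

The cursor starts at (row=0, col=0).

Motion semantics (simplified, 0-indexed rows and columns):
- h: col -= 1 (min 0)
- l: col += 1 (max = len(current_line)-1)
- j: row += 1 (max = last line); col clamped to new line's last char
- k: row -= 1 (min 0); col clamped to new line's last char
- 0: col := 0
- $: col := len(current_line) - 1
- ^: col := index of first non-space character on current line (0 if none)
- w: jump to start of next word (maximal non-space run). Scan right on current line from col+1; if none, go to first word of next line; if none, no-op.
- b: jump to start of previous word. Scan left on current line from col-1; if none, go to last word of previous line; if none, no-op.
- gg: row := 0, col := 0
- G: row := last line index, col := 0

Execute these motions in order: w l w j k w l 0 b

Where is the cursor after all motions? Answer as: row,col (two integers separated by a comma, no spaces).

After 1 (w): row=0 col=6 char='o'
After 2 (l): row=0 col=7 char='n'
After 3 (w): row=0 col=11 char='f'
After 4 (j): row=1 col=11 char='k'
After 5 (k): row=0 col=11 char='f'
After 6 (w): row=0 col=16 char='s'
After 7 (l): row=0 col=17 char='t'
After 8 (0): row=0 col=0 char='t'
After 9 (b): row=0 col=0 char='t'

Answer: 0,0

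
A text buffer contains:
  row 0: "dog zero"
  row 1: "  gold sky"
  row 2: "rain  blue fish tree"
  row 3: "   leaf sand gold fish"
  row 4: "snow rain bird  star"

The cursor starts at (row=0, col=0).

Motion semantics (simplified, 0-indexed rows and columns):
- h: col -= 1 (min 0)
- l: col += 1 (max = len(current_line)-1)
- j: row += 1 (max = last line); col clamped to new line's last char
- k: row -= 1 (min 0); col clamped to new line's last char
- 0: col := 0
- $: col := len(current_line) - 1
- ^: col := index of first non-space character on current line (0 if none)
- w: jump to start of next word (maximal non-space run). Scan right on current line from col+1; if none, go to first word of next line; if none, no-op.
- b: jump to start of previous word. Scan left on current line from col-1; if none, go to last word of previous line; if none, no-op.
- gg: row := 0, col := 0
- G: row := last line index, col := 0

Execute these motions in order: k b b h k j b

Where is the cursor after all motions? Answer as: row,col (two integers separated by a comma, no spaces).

After 1 (k): row=0 col=0 char='d'
After 2 (b): row=0 col=0 char='d'
After 3 (b): row=0 col=0 char='d'
After 4 (h): row=0 col=0 char='d'
After 5 (k): row=0 col=0 char='d'
After 6 (j): row=1 col=0 char='_'
After 7 (b): row=0 col=4 char='z'

Answer: 0,4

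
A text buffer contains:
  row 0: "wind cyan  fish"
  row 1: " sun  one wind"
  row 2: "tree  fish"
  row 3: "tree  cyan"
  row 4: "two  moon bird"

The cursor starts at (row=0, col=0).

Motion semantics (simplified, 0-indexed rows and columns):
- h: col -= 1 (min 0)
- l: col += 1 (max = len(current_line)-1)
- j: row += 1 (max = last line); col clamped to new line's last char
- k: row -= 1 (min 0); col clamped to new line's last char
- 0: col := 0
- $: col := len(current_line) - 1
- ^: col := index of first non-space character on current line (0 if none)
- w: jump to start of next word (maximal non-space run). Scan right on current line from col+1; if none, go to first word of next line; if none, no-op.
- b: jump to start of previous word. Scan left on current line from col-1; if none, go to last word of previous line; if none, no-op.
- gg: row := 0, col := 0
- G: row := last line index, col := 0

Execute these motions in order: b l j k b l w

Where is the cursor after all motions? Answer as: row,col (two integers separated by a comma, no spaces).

After 1 (b): row=0 col=0 char='w'
After 2 (l): row=0 col=1 char='i'
After 3 (j): row=1 col=1 char='s'
After 4 (k): row=0 col=1 char='i'
After 5 (b): row=0 col=0 char='w'
After 6 (l): row=0 col=1 char='i'
After 7 (w): row=0 col=5 char='c'

Answer: 0,5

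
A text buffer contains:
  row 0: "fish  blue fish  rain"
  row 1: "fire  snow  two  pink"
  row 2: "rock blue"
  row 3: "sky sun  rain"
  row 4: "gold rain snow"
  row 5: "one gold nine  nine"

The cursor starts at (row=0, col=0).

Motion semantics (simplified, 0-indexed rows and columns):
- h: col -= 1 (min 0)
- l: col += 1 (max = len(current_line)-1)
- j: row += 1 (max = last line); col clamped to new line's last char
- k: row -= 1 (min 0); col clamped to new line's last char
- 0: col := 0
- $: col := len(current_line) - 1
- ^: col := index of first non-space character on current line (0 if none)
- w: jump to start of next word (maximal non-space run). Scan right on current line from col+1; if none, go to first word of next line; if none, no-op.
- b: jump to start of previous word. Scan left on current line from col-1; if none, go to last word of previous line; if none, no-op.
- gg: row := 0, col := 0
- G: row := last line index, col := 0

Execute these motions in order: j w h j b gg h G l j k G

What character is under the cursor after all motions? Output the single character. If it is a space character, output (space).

Answer: o

Derivation:
After 1 (j): row=1 col=0 char='f'
After 2 (w): row=1 col=6 char='s'
After 3 (h): row=1 col=5 char='_'
After 4 (j): row=2 col=5 char='b'
After 5 (b): row=2 col=0 char='r'
After 6 (gg): row=0 col=0 char='f'
After 7 (h): row=0 col=0 char='f'
After 8 (G): row=5 col=0 char='o'
After 9 (l): row=5 col=1 char='n'
After 10 (j): row=5 col=1 char='n'
After 11 (k): row=4 col=1 char='o'
After 12 (G): row=5 col=0 char='o'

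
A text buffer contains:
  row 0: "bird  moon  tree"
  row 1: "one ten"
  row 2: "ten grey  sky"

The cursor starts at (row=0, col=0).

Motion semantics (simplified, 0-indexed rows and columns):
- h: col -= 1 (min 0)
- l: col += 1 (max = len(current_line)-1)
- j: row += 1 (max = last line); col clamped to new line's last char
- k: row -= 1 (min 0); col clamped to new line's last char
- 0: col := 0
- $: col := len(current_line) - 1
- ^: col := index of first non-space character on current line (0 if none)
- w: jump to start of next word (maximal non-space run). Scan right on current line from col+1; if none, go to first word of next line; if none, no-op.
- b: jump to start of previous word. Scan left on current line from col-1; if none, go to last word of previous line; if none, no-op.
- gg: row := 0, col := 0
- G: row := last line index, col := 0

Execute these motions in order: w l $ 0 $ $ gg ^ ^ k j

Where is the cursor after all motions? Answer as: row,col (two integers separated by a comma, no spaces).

Answer: 1,0

Derivation:
After 1 (w): row=0 col=6 char='m'
After 2 (l): row=0 col=7 char='o'
After 3 ($): row=0 col=15 char='e'
After 4 (0): row=0 col=0 char='b'
After 5 ($): row=0 col=15 char='e'
After 6 ($): row=0 col=15 char='e'
After 7 (gg): row=0 col=0 char='b'
After 8 (^): row=0 col=0 char='b'
After 9 (^): row=0 col=0 char='b'
After 10 (k): row=0 col=0 char='b'
After 11 (j): row=1 col=0 char='o'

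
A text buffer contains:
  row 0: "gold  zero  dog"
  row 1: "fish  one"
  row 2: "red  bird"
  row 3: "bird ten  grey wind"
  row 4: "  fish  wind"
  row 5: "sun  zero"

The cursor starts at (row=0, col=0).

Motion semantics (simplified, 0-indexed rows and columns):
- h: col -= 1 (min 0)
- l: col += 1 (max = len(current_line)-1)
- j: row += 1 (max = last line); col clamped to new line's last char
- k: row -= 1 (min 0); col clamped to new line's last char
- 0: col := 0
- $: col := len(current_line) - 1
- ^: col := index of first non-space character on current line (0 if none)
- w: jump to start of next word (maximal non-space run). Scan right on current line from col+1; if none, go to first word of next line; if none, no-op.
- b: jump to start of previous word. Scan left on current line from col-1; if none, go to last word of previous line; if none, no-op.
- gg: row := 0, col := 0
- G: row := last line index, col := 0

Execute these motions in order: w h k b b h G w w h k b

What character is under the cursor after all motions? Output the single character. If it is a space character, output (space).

Answer: f

Derivation:
After 1 (w): row=0 col=6 char='z'
After 2 (h): row=0 col=5 char='_'
After 3 (k): row=0 col=5 char='_'
After 4 (b): row=0 col=0 char='g'
After 5 (b): row=0 col=0 char='g'
After 6 (h): row=0 col=0 char='g'
After 7 (G): row=5 col=0 char='s'
After 8 (w): row=5 col=5 char='z'
After 9 (w): row=5 col=5 char='z'
After 10 (h): row=5 col=4 char='_'
After 11 (k): row=4 col=4 char='s'
After 12 (b): row=4 col=2 char='f'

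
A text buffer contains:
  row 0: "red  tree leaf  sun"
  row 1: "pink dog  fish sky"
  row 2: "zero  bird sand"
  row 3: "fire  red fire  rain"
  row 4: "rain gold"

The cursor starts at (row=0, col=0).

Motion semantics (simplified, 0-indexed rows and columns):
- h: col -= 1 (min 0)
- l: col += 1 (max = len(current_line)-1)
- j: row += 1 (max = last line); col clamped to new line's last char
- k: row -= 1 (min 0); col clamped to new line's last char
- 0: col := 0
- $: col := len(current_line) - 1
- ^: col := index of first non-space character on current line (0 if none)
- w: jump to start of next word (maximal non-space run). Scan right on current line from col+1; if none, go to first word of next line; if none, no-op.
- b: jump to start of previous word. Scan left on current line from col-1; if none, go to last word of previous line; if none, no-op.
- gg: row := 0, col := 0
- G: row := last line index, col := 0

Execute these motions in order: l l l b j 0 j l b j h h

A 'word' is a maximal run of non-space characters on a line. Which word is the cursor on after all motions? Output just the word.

Answer: fire

Derivation:
After 1 (l): row=0 col=1 char='e'
After 2 (l): row=0 col=2 char='d'
After 3 (l): row=0 col=3 char='_'
After 4 (b): row=0 col=0 char='r'
After 5 (j): row=1 col=0 char='p'
After 6 (0): row=1 col=0 char='p'
After 7 (j): row=2 col=0 char='z'
After 8 (l): row=2 col=1 char='e'
After 9 (b): row=2 col=0 char='z'
After 10 (j): row=3 col=0 char='f'
After 11 (h): row=3 col=0 char='f'
After 12 (h): row=3 col=0 char='f'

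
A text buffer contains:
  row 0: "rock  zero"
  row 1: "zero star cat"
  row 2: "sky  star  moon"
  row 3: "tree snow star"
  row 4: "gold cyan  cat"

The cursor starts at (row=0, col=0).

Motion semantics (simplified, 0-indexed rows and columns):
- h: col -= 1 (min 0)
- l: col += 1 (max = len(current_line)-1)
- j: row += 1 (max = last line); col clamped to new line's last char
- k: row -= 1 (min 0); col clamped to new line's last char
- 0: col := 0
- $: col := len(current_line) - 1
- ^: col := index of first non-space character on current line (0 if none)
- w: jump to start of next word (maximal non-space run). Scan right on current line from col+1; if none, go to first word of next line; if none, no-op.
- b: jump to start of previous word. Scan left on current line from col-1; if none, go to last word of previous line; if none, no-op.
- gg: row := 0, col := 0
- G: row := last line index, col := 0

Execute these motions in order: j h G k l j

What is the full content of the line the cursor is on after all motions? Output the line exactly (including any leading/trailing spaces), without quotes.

Answer: gold cyan  cat

Derivation:
After 1 (j): row=1 col=0 char='z'
After 2 (h): row=1 col=0 char='z'
After 3 (G): row=4 col=0 char='g'
After 4 (k): row=3 col=0 char='t'
After 5 (l): row=3 col=1 char='r'
After 6 (j): row=4 col=1 char='o'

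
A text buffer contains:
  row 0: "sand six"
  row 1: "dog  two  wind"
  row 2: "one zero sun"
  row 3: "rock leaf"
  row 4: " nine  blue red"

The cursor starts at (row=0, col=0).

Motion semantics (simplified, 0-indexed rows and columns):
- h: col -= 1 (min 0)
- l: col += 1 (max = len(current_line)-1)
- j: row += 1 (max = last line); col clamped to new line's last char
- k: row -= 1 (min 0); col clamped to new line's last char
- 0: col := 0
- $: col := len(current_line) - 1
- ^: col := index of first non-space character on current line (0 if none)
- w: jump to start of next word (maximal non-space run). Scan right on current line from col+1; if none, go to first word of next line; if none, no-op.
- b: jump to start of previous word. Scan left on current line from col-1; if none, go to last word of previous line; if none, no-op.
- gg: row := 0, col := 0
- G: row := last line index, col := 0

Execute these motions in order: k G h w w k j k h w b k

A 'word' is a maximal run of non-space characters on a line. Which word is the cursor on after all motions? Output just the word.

After 1 (k): row=0 col=0 char='s'
After 2 (G): row=4 col=0 char='_'
After 3 (h): row=4 col=0 char='_'
After 4 (w): row=4 col=1 char='n'
After 5 (w): row=4 col=7 char='b'
After 6 (k): row=3 col=7 char='a'
After 7 (j): row=4 col=7 char='b'
After 8 (k): row=3 col=7 char='a'
After 9 (h): row=3 col=6 char='e'
After 10 (w): row=4 col=1 char='n'
After 11 (b): row=3 col=5 char='l'
After 12 (k): row=2 col=5 char='e'

Answer: zero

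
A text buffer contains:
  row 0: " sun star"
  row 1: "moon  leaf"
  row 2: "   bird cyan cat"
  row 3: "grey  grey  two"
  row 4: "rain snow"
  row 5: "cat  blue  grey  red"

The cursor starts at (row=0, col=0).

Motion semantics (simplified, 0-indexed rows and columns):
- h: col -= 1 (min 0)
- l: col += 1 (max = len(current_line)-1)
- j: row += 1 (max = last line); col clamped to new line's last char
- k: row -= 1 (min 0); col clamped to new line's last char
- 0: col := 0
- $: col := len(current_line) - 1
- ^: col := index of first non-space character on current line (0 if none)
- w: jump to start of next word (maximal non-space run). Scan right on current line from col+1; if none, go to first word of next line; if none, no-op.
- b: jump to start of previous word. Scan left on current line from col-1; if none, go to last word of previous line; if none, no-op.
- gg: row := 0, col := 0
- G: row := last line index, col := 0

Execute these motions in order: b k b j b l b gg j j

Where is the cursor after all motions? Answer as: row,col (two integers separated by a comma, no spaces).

After 1 (b): row=0 col=0 char='_'
After 2 (k): row=0 col=0 char='_'
After 3 (b): row=0 col=0 char='_'
After 4 (j): row=1 col=0 char='m'
After 5 (b): row=0 col=5 char='s'
After 6 (l): row=0 col=6 char='t'
After 7 (b): row=0 col=5 char='s'
After 8 (gg): row=0 col=0 char='_'
After 9 (j): row=1 col=0 char='m'
After 10 (j): row=2 col=0 char='_'

Answer: 2,0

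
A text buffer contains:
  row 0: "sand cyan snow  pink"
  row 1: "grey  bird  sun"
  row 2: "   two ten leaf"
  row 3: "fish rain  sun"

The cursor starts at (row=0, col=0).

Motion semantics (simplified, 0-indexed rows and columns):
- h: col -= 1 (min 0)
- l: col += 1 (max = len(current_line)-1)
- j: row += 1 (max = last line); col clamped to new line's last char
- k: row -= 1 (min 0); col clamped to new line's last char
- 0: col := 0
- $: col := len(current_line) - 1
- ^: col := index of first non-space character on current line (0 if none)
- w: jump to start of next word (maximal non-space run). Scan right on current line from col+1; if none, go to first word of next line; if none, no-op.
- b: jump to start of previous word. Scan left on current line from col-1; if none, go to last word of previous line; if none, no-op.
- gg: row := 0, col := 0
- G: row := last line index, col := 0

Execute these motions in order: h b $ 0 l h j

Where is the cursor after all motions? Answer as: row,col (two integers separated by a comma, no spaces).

After 1 (h): row=0 col=0 char='s'
After 2 (b): row=0 col=0 char='s'
After 3 ($): row=0 col=19 char='k'
After 4 (0): row=0 col=0 char='s'
After 5 (l): row=0 col=1 char='a'
After 6 (h): row=0 col=0 char='s'
After 7 (j): row=1 col=0 char='g'

Answer: 1,0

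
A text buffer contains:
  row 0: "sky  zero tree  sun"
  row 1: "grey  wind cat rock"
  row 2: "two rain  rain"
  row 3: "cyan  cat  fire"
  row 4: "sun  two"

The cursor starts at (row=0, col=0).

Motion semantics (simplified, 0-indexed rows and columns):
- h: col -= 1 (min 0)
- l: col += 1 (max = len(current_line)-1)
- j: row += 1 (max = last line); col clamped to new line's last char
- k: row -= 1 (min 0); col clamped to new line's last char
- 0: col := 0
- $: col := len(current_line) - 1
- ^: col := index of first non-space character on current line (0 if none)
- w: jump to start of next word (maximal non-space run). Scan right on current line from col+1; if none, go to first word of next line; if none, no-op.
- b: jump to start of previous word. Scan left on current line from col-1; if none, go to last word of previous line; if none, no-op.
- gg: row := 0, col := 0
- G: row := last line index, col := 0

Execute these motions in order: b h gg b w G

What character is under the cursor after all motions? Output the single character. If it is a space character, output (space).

Answer: s

Derivation:
After 1 (b): row=0 col=0 char='s'
After 2 (h): row=0 col=0 char='s'
After 3 (gg): row=0 col=0 char='s'
After 4 (b): row=0 col=0 char='s'
After 5 (w): row=0 col=5 char='z'
After 6 (G): row=4 col=0 char='s'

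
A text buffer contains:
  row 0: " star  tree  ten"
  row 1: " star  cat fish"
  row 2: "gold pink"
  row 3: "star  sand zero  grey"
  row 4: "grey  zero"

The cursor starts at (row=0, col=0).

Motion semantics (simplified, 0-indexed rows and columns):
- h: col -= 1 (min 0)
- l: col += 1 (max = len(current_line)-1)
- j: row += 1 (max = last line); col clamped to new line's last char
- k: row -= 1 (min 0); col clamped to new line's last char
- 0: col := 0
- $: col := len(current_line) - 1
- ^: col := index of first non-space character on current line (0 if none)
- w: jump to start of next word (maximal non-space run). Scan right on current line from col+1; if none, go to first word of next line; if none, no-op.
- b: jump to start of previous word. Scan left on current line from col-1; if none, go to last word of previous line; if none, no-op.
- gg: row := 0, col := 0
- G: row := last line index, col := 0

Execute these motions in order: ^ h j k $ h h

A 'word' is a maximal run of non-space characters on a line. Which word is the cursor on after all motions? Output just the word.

After 1 (^): row=0 col=1 char='s'
After 2 (h): row=0 col=0 char='_'
After 3 (j): row=1 col=0 char='_'
After 4 (k): row=0 col=0 char='_'
After 5 ($): row=0 col=15 char='n'
After 6 (h): row=0 col=14 char='e'
After 7 (h): row=0 col=13 char='t'

Answer: ten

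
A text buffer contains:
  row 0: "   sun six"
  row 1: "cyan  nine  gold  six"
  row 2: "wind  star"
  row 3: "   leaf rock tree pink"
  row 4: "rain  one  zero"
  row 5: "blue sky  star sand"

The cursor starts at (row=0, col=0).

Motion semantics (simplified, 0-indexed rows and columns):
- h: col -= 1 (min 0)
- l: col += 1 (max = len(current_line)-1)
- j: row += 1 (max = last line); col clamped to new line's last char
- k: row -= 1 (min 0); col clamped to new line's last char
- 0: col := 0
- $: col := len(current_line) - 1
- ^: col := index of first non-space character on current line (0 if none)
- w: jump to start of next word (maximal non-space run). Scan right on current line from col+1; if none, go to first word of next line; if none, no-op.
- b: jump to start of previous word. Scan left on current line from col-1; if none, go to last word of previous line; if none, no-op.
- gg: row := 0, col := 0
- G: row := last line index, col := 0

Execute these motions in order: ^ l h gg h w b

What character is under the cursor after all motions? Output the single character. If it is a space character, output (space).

After 1 (^): row=0 col=3 char='s'
After 2 (l): row=0 col=4 char='u'
After 3 (h): row=0 col=3 char='s'
After 4 (gg): row=0 col=0 char='_'
After 5 (h): row=0 col=0 char='_'
After 6 (w): row=0 col=3 char='s'
After 7 (b): row=0 col=3 char='s'

Answer: s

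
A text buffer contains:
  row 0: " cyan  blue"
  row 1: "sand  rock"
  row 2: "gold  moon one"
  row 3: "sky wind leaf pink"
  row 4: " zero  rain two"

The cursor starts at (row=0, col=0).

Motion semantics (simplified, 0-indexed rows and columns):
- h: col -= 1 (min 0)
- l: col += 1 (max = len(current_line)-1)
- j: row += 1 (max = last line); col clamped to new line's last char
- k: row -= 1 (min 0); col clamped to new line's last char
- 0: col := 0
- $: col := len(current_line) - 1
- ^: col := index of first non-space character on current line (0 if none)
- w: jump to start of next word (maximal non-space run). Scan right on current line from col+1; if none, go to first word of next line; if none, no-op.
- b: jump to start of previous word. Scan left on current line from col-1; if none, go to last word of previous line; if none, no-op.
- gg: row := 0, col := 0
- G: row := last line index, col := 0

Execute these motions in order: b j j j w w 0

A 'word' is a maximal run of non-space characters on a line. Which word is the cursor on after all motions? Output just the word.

After 1 (b): row=0 col=0 char='_'
After 2 (j): row=1 col=0 char='s'
After 3 (j): row=2 col=0 char='g'
After 4 (j): row=3 col=0 char='s'
After 5 (w): row=3 col=4 char='w'
After 6 (w): row=3 col=9 char='l'
After 7 (0): row=3 col=0 char='s'

Answer: sky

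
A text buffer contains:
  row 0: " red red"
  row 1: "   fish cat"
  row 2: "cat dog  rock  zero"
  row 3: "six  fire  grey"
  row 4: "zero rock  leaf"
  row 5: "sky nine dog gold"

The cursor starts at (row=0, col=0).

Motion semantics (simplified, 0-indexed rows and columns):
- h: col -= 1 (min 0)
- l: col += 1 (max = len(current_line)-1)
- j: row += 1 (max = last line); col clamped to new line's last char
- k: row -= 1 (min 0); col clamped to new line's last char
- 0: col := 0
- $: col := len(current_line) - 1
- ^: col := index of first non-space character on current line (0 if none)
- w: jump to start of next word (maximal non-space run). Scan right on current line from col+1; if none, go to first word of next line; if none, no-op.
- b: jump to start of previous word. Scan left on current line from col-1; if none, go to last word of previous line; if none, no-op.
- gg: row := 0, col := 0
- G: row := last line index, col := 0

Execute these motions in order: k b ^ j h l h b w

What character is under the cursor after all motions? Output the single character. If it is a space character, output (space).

After 1 (k): row=0 col=0 char='_'
After 2 (b): row=0 col=0 char='_'
After 3 (^): row=0 col=1 char='r'
After 4 (j): row=1 col=1 char='_'
After 5 (h): row=1 col=0 char='_'
After 6 (l): row=1 col=1 char='_'
After 7 (h): row=1 col=0 char='_'
After 8 (b): row=0 col=5 char='r'
After 9 (w): row=1 col=3 char='f'

Answer: f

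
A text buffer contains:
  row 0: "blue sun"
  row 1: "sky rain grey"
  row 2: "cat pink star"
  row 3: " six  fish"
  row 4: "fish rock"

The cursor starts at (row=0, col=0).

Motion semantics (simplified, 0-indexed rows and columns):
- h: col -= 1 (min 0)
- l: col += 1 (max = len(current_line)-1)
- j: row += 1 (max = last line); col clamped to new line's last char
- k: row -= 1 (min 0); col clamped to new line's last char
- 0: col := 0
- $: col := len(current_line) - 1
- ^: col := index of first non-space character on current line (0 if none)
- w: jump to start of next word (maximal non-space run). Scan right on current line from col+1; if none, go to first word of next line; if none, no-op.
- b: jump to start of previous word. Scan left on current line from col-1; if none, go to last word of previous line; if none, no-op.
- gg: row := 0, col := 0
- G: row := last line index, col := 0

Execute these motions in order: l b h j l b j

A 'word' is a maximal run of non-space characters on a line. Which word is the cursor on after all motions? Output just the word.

After 1 (l): row=0 col=1 char='l'
After 2 (b): row=0 col=0 char='b'
After 3 (h): row=0 col=0 char='b'
After 4 (j): row=1 col=0 char='s'
After 5 (l): row=1 col=1 char='k'
After 6 (b): row=1 col=0 char='s'
After 7 (j): row=2 col=0 char='c'

Answer: cat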